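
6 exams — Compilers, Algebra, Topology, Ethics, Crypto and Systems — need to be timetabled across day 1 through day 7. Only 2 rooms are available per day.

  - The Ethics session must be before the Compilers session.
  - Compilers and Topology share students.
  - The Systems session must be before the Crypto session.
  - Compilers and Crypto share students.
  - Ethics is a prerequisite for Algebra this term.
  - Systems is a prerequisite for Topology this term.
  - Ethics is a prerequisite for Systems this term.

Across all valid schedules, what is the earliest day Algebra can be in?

day 2

Precedence pushes Algebra to at least day 2.
Algebra at day 2 is achievable: Crypto=day 4; Systems=day 2; Topology=day 4; Ethics=day 1; Compilers=day 3; Algebra=day 2.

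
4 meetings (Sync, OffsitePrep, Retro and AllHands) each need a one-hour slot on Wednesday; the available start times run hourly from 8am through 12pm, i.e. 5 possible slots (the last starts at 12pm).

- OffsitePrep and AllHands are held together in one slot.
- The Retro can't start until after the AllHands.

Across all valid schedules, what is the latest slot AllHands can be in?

11am

Downstream work caps AllHands at 11am.
AllHands at 11am is achievable: Retro -> 12pm, Sync -> 8am, OffsitePrep -> 11am, AllHands -> 11am.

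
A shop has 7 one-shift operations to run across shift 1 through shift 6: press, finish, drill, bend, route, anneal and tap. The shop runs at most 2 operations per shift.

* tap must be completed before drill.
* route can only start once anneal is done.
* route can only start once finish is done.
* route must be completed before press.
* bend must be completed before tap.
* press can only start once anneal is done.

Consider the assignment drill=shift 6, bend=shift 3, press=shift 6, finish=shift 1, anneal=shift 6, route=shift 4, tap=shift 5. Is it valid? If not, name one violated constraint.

route can only start once anneal is done — violated.
bend must be completed before tap — holds.
tap must be completed before drill — holds.
press can only start once anneal is done — violated.
route can only start once finish is done — holds.
route must be completed before press — holds.
The shop runs at most 2 operations per shift — violated.

Invalid. The shop runs at most 2 operations per shift.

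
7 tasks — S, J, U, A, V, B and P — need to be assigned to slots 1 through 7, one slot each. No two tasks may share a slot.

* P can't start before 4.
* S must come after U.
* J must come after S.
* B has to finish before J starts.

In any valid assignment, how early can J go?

Precedence pushes J to at least 3.
J at 4 is achievable: V=7; U=1; S=2; J=4; P=5; A=6; B=3.
Nothing earlier works — the capacity limit rule out every slot before 4.

4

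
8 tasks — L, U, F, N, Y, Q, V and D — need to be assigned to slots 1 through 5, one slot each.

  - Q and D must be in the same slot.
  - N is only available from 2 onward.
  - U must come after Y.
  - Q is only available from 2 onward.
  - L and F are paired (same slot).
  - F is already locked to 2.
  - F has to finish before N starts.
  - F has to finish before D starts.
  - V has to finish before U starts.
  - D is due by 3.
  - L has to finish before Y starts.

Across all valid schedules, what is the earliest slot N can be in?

3

N is available from 2; precedence pushes N to at least 3.
N at 3 is achievable: N=3; F=2; Q=3; U=4; V=1; Y=3; D=3; L=2.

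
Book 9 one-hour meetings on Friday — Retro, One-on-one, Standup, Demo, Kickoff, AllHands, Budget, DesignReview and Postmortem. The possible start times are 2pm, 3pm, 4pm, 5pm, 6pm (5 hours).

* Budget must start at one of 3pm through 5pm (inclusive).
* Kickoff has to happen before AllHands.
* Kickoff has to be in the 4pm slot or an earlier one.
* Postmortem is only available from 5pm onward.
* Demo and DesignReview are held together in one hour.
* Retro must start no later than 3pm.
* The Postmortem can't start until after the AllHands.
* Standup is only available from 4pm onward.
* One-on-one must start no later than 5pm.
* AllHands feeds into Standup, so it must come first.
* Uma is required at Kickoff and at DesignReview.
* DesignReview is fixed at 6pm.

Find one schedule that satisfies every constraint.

Postmortem=5pm; Retro=2pm; Demo=6pm; DesignReview=6pm; AllHands=3pm; Kickoff=2pm; One-on-one=2pm; Budget=3pm; Standup=4pm

Checking: AllHands(3pm) before Standup(4pm); AllHands(3pm) before Postmortem(5pm); Kickoff(2pm) before AllHands(3pm); Kickoff(2pm) != DesignReview(6pm); Demo = DesignReview = 6pm; DesignReview=6pm in [6pm,6pm]; Kickoff=2pm in [2pm,4pm]; Retro=2pm in [2pm,3pm]; Postmortem=5pm in [5pm,6pm]; One-on-one=2pm in [2pm,5pm]; Budget=3pm in [3pm,5pm]; Standup=4pm in [4pm,6pm].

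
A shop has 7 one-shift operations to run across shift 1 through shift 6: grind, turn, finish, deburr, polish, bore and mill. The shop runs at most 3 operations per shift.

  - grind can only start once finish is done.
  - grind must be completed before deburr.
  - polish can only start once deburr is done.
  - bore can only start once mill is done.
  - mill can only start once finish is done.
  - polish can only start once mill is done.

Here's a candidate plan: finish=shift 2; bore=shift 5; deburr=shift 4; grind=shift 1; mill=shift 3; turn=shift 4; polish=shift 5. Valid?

grind must be completed before deburr — holds.
mill can only start once finish is done — holds.
bore can only start once mill is done — holds.
polish can only start once mill is done — holds.
polish can only start once deburr is done — holds.
grind can only start once finish is done — violated.
The shop runs at most 3 operations per shift — holds.

No — it violates: grind can only start once finish is done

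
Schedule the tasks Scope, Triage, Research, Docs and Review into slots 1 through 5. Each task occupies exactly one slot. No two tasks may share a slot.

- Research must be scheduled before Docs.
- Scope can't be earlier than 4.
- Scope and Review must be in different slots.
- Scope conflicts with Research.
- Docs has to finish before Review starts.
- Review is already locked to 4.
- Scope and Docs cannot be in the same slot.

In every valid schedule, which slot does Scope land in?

Scope's window is 4–5.
Review is fixed at 4, and Scope can't share a slot with Review.
So Scope must be 5.

5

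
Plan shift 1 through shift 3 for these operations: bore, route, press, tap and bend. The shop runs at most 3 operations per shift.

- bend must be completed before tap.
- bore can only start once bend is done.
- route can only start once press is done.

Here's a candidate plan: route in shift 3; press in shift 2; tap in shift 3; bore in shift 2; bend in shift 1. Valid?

Valid

bend must be completed before tap — holds.
route can only start once press is done — holds.
bore can only start once bend is done — holds.
The shop runs at most 3 operations per shift — holds.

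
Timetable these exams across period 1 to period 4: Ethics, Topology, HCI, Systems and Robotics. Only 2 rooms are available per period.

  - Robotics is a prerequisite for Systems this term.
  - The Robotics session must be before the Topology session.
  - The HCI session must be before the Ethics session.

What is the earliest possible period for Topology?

period 2

Precedence pushes Topology to at least period 2.
Topology at period 2 is achievable: Systems in period 3; HCI in period 1; Ethics in period 2; Robotics in period 1; Topology in period 2.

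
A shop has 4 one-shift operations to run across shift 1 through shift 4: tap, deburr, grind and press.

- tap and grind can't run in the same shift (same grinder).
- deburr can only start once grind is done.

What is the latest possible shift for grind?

Downstream work caps grind at shift 3.
grind at shift 3 is achievable: press=shift 1, tap=shift 1, grind=shift 3, deburr=shift 4.

shift 3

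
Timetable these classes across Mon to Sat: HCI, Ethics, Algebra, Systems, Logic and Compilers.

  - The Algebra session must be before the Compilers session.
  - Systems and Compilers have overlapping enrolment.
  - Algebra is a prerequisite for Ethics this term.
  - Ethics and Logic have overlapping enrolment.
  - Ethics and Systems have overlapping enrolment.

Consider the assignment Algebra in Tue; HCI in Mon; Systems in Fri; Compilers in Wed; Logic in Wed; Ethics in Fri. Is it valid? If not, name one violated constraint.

Algebra is a prerequisite for Ethics this term — holds.
The Algebra session must be before the Compilers session — holds.
Systems and Compilers have overlapping enrolment — holds.
Ethics and Logic have overlapping enrolment — holds.
Ethics and Systems have overlapping enrolment — violated.

Invalid. Ethics and Systems have overlapping enrolment.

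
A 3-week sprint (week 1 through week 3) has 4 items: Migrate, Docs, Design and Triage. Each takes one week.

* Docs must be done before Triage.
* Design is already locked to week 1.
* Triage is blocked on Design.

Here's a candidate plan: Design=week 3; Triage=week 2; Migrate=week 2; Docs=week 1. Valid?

No — it violates: Design is already locked to week 1

Design is already locked to week 1 — violated.
Docs must be done before Triage — holds.
Triage is blocked on Design — violated.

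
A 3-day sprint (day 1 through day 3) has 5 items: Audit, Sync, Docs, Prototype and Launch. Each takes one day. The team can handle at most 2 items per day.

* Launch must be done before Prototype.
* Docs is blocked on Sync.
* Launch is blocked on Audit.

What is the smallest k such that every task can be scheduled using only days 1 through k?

The precedence chain requires at least 3 distinct days.
With at most 2 per day and 5 tasks, at least 3 days are needed.
3 works (last occupied day: day 3): for example Audit in day 1; Prototype in day 3; Docs in day 2; Sync in day 1; Launch in day 2.

3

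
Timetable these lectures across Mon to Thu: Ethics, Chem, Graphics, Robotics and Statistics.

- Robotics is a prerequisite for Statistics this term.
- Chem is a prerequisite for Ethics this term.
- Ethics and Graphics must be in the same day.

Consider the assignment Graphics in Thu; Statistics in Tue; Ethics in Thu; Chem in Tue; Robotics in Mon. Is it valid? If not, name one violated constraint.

Yes

Chem is a prerequisite for Ethics this term — holds.
Ethics and Graphics must be in the same day — holds.
Robotics is a prerequisite for Statistics this term — holds.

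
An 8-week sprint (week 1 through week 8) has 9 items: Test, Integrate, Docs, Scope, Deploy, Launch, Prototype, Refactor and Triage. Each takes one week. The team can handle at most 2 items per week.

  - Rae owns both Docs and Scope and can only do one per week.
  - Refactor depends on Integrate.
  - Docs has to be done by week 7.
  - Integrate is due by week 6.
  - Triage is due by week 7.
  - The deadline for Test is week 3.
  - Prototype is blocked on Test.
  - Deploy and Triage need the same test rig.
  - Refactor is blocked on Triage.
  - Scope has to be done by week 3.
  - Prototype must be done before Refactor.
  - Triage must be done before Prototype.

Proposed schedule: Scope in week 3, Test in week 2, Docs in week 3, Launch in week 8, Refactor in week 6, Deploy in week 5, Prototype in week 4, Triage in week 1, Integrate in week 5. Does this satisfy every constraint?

Refactor is blocked on Triage — holds.
Prototype must be done before Refactor — holds.
Rae owns both Docs and Scope and can only do one per week — violated.
The team can handle at most 2 items per week — holds.
Prototype is blocked on Test — holds.
Integrate is due by week 6 — holds.
The deadline for Test is week 3 — holds.
Refactor depends on Integrate — holds.
Deploy and Triage need the same test rig — holds.
Triage is due by week 7 — holds.
Scope has to be done by week 3 — holds.
Docs has to be done by week 7 — holds.
Triage must be done before Prototype — holds.

No — it violates: Rae owns both Docs and Scope and can only do one per week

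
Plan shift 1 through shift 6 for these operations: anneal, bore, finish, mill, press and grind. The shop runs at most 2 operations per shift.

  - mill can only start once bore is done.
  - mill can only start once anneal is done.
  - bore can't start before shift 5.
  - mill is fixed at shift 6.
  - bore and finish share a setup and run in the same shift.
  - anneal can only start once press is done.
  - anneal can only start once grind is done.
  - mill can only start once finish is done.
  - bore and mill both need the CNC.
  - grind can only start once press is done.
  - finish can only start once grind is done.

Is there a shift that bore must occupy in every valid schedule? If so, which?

shift 5

bore's window is shift 5–shift 6.
mill is fixed at shift 6, and bore can't share a shift with mill.
So bore must be shift 5.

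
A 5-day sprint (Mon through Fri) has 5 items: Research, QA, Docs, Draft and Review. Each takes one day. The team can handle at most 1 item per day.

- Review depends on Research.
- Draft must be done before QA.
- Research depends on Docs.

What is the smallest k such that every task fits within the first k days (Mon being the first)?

5

The precedence chain requires at least 3 distinct days.
With at most 1 per day and 5 tasks, at least 5 days are needed.
5 works (last occupied day: Fri): for example Docs in Mon; Draft in Wed; QA in Thu; Review in Fri; Research in Tue.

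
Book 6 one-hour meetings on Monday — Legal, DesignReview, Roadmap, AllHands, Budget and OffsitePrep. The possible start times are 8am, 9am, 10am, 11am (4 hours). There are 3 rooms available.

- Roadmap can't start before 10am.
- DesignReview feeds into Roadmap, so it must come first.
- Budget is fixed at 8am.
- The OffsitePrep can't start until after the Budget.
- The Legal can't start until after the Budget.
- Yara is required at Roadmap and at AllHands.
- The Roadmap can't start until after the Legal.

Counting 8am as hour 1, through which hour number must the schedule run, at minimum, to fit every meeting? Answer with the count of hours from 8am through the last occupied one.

The precedence chain requires at least 3 distinct hours.
With at most 3 per hour and 6 meetings, at least 2 hours are needed.
3 works (last occupied hour: 10am): for example OffsitePrep -> 9am; DesignReview -> 8am; Budget -> 8am; AllHands -> 8am; Roadmap -> 10am; Legal -> 9am.

3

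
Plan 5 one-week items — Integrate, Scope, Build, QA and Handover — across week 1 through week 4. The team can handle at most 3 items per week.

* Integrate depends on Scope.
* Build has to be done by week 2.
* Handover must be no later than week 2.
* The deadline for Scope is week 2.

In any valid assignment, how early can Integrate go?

week 2

Precedence pushes Integrate to at least week 2.
Integrate at week 2 is achievable: Scope=week 1, QA=week 2, Integrate=week 2, Handover=week 1, Build=week 1.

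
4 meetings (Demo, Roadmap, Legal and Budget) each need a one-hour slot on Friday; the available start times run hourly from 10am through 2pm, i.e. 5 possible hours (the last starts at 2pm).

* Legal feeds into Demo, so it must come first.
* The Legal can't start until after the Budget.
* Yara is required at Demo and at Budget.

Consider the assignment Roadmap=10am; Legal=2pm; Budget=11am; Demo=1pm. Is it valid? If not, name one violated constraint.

No. Legal feeds into Demo, so it must come first is not satisfied.

Yara is required at Demo and at Budget — holds.
The Legal can't start until after the Budget — holds.
Legal feeds into Demo, so it must come first — violated.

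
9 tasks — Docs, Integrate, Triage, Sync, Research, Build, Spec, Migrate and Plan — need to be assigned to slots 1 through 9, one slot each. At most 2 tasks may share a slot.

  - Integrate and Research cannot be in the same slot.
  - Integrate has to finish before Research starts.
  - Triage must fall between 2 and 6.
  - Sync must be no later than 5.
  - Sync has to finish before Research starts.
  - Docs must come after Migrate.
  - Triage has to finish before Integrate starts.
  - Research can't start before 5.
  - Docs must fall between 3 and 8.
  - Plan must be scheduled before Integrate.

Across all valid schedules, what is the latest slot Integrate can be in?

Precedence pushes Integrate to at least 3; downstream work caps Integrate at 8.
Integrate at 8 is achievable: Build -> 3, Integrate -> 8, Migrate -> 1, Spec -> 4, Sync -> 1, Triage -> 2, Docs -> 3, Research -> 9, Plan -> 2.

8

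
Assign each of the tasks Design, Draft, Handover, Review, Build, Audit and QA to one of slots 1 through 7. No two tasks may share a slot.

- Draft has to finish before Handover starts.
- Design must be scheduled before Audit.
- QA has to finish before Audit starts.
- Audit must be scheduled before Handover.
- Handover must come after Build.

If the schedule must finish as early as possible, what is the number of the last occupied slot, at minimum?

The precedence chain requires at least 3 distinct slots.
With at most 1 per slot and 7 tasks, at least 7 slots are needed.
7 works (last occupied slot: 7): for example Build in 5; Audit in 3; Handover in 6; Design in 1; QA in 2; Review in 7; Draft in 4.

slot 7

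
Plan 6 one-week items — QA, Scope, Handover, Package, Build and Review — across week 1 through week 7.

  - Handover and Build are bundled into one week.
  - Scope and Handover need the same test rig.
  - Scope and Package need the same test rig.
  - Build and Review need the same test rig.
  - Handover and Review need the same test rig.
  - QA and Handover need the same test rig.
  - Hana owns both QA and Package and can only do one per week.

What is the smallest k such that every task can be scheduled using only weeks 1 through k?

Could 1 week be enough, i.e. nothing placed later than week 1? No: Handover can't share with QA (week 1) → nothing is left.
So 1 week is not enough.
2 works (last occupied week: week 2): for example Build -> week 2, Package -> week 2, QA -> week 1, Handover -> week 2, Review -> week 1, Scope -> week 1.

2 weeks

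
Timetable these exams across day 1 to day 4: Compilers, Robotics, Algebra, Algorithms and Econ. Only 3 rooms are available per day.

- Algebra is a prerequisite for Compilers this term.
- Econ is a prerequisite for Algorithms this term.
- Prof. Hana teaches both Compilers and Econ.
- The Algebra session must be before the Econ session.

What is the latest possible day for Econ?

day 3

Precedence pushes Econ to at least day 2; downstream work caps Econ at day 3.
Econ at day 3 is achievable: Algorithms in day 4, Compilers in day 2, Algebra in day 1, Econ in day 3, Robotics in day 1.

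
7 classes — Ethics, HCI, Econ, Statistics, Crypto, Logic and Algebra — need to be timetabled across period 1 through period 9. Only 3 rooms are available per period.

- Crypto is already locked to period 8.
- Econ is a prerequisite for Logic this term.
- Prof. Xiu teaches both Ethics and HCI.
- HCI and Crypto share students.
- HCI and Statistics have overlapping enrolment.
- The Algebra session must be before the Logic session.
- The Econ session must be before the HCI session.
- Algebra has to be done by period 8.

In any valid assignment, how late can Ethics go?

period 9

Ethics at period 9 is achievable: Econ -> period 1; Statistics -> period 1; Ethics -> period 9; Crypto -> period 8; Logic -> period 2; HCI -> period 2; Algebra -> period 1.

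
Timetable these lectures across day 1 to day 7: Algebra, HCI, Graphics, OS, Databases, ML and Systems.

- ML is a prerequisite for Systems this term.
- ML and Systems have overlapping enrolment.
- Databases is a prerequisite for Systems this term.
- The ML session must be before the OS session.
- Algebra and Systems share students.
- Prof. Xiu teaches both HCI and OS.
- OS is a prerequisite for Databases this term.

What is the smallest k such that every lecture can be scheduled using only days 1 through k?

The precedence chain requires at least 4 distinct days.
4 works (last occupied day: day 4): for example Graphics in day 1; HCI in day 1; OS in day 2; Algebra in day 1; Databases in day 3; Systems in day 4; ML in day 1.

4 days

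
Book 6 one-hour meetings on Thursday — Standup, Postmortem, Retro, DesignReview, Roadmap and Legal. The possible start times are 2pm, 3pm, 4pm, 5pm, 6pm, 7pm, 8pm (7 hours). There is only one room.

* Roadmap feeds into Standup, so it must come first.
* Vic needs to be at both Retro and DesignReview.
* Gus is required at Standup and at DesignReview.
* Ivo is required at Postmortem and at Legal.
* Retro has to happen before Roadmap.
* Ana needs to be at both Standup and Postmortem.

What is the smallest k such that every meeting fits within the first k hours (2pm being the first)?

6 hours

The precedence chain requires at least 3 distinct hours.
With at most 1 per hour and 6 meetings, at least 6 hours are needed.
6 works (last occupied hour: 7pm): for example Standup -> 4pm; Legal -> 7pm; Postmortem -> 5pm; Retro -> 2pm; DesignReview -> 6pm; Roadmap -> 3pm.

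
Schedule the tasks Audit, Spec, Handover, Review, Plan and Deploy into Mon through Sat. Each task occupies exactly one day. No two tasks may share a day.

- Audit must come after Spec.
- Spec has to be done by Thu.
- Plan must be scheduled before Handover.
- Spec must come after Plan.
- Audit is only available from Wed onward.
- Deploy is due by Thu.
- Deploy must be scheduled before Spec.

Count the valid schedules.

30

Splitting on Audit: it can be Thu (4), Fri (13), Sat (13). Listing each branch's schedules as (Spec, Handover, Review, Plan, Deploy):
Audit=Thu: (Wed,Fri,Sat,Mon,Tue) (Wed,Fri,Sat,Tue,Mon) (Wed,Sat,Fri,Mon,Tue) (Wed,Sat,Fri,Tue,Mon) — 4.
Audit=Fri: (Wed,Thu,Sat,Mon,Tue) (Wed,Thu,Sat,Tue,Mon) (Wed,Sat,Thu,Mon,Tue) (Wed,Sat,Thu,Tue,Mon) (Thu,Tue,Sat,Mon,Wed) (Thu,Wed,Sat,Mon,Tue) (Thu,Wed,Sat,Tue,Mon) (Thu,Sat,Mon,Tue,Wed) (Thu,Sat,Mon,Wed,Tue) (Thu,Sat,Tue,Mon,Wed) (Thu,Sat,Tue,Wed,Mon) (Thu,Sat,Wed,Mon,Tue) (Thu,Sat,Wed,Tue,Mon) — 13.
Audit=Sat: (Wed,Thu,Fri,Mon,Tue) (Wed,Thu,Fri,Tue,Mon) (Wed,Fri,Thu,Mon,Tue) (Wed,Fri,Thu,Tue,Mon) (Thu,Tue,Fri,Mon,Wed) (Thu,Wed,Fri,Mon,Tue) (Thu,Wed,Fri,Tue,Mon) (Thu,Fri,Mon,Tue,Wed) (Thu,Fri,Mon,Wed,Tue) (Thu,Fri,Tue,Mon,Wed) (Thu,Fri,Tue,Wed,Mon) (Thu,Fri,Wed,Mon,Tue) (Thu,Fri,Wed,Tue,Mon) — 13.
Summing: 4 + 13 + 13 = 30.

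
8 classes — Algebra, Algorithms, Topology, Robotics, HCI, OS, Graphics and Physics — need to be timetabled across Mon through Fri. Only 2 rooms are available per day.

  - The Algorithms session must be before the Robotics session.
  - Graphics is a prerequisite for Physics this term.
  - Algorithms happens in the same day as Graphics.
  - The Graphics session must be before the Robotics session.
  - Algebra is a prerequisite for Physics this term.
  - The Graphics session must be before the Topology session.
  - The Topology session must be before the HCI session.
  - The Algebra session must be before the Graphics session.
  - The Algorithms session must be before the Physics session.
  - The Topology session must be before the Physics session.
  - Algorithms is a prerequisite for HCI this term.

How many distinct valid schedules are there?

Splitting on Algebra: it can be Mon (35), Tue (2). Listing each branch's schedules as (Algorithms, Topology, Robotics, HCI, OS, Graphics, Physics):
Algebra=Mon: (Tue,Wed,Wed,Thu,Mon,Tue,Thu) (Tue,Wed,Wed,Thu,Mon,Tue,Fri) (Tue,Wed,Wed,Thu,Thu,Tue,Fri) (Tue,Wed,Wed,Thu,Fri,Tue,Thu) (Tue,Wed,Wed,Thu,Fri,Tue,Fri) (Tue,Wed,Wed,Fri,Mon,Tue,Thu) (Tue,Wed,Wed,Fri,Mon,Tue,Fri) (Tue,Wed,Wed,Fri,Thu,Tue,Thu) (Tue,Wed,Wed,Fri,Thu,Tue,Fri) (Tue,Wed,Wed,Fri,Fri,Tue,Thu) (Tue,Wed,Thu,Thu,Mon,Tue,Fri) (Tue,Wed,Thu,Thu,Wed,Tue,Fri) (Tue,Wed,Thu,Thu,Fri,Tue,Fri) (Tue,Wed,Thu,Fri,Mon,Tue,Thu) (Tue,Wed,Thu,Fri,Mon,Tue,Fri) (Tue,Wed,Thu,Fri,Wed,Tue,Thu) (Tue,Wed,Thu,Fri,Wed,Tue,Fri) (Tue,Wed,Thu,Fri,Thu,Tue,Fri) (Tue,Wed,Thu,Fri,Fri,Tue,Thu) (Tue,Wed,Fri,Thu,Mon,Tue,Thu) (Tue,Wed,Fri,Thu,Mon,Tue,Fri) (Tue,Wed,Fri,Thu,Wed,Tue,Thu) (Tue,Wed,Fri,Thu,Wed,Tue,Fri) (Tue,Wed,Fri,Thu,Thu,Tue,Fri) (Tue,Wed,Fri,Thu,Fri,Tue,Thu) (Tue,Wed,Fri,Fri,Mon,Tue,Thu) (Tue,Wed,Fri,Fri,Wed,Tue,Thu) (Tue,Wed,Fri,Fri,Thu,Tue,Thu) (Tue,Thu,Wed,Fri,Mon,Tue,Fri) (Tue,Thu,Wed,Fri,Wed,Tue,Fri) (Tue,Thu,Wed,Fri,Thu,Tue,Fri) (Tue,Thu,Thu,Fri,Mon,Tue,Fri) (Tue,Thu,Thu,Fri,Wed,Tue,Fri) (Wed,Thu,Thu,Fri,Mon,Wed,Fri) (Wed,Thu,Thu,Fri,Tue,Wed,Fri) — 35.
Algebra=Tue: (Wed,Thu,Thu,Fri,Mon,Wed,Fri) (Wed,Thu,Thu,Fri,Tue,Wed,Fri) — 2.
Summing: 35 + 2 = 37.

37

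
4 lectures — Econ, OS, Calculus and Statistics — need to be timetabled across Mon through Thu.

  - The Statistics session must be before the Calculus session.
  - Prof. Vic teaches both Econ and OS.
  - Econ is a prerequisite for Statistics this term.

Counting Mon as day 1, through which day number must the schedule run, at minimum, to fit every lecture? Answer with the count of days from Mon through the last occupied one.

The precedence chain requires at least 3 distinct days.
3 works (last occupied day: Wed): for example Calculus=Wed, Econ=Mon, OS=Tue, Statistics=Tue.

3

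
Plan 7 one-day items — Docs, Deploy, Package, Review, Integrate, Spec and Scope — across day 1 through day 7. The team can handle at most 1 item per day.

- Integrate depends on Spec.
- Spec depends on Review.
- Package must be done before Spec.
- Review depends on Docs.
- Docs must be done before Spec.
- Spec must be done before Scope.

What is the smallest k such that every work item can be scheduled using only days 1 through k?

The precedence chain requires at least 4 distinct days.
With at most 1 per day and 7 work items, at least 7 days are needed.
7 works (last occupied day: day 7): for example Deploy=day 7, Docs=day 1, Package=day 3, Review=day 2, Spec=day 4, Integrate=day 5, Scope=day 6.

7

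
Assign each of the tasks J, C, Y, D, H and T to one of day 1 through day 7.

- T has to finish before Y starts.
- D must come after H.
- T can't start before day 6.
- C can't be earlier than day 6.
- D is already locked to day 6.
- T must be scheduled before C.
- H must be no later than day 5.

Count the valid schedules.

35

Splitting on H: it can be day 1 (7), day 2 (7), day 3 (7), day 4 (7), day 5 (7). Listing each branch's schedules as (J, C, Y, D, T) by day number:
H=day 1: (1,7,7,6,6) (2,7,7,6,6) (3,7,7,6,6) (4,7,7,6,6) (5,7,7,6,6) (6,7,7,6,6) (7,7,7,6,6) — 7.
H=day 2: (1,7,7,6,6) (2,7,7,6,6) (3,7,7,6,6) (4,7,7,6,6) (5,7,7,6,6) (6,7,7,6,6) (7,7,7,6,6) — 7.
H=day 3: (1,7,7,6,6) (2,7,7,6,6) (3,7,7,6,6) (4,7,7,6,6) (5,7,7,6,6) (6,7,7,6,6) (7,7,7,6,6) — 7.
H=day 4: (1,7,7,6,6) (2,7,7,6,6) (3,7,7,6,6) (4,7,7,6,6) (5,7,7,6,6) (6,7,7,6,6) (7,7,7,6,6) — 7.
H=day 5: (1,7,7,6,6) (2,7,7,6,6) (3,7,7,6,6) (4,7,7,6,6) (5,7,7,6,6) (6,7,7,6,6) (7,7,7,6,6) — 7.
Summing: 7 + 7 + 7 + 7 + 7 = 35.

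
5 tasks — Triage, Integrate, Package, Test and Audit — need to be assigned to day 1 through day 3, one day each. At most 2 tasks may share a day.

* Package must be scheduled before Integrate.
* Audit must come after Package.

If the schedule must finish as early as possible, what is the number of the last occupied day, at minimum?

The precedence chain requires at least 2 distinct days.
With at most 2 per day and 5 tasks, at least 3 days are needed.
3 works (last occupied day: day 3): for example Test=day 3, Package=day 1, Integrate=day 2, Audit=day 2, Triage=day 1.

3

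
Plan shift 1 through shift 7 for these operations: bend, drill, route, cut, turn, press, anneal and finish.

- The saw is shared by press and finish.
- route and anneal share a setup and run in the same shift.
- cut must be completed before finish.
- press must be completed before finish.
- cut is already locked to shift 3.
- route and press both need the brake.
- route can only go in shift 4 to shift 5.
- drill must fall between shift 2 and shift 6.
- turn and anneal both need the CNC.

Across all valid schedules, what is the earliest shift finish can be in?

shift 4

Precedence pushes finish to at least shift 4.
finish at shift 4 is achievable: route in shift 4, anneal in shift 4, press in shift 1, bend in shift 1, drill in shift 2, turn in shift 1, finish in shift 4, cut in shift 3.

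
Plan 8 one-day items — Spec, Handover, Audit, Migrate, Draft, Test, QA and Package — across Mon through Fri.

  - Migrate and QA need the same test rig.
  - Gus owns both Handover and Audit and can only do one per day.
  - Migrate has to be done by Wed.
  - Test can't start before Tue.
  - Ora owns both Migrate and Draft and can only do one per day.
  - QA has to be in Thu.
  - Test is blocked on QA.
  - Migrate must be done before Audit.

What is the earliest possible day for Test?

Fri

Test is available from Tue; precedence pushes Test to at least Fri.
Test at Fri is achievable: Test -> Fri; Migrate -> Mon; Draft -> Tue; Handover -> Mon; Spec -> Mon; Audit -> Tue; QA -> Thu; Package -> Mon.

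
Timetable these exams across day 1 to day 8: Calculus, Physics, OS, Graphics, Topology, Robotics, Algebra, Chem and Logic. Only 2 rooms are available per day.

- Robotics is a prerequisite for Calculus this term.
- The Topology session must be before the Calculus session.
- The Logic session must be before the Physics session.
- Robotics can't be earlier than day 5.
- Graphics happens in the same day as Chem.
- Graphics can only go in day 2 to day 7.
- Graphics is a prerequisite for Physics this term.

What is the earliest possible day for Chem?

day 2

Chem must be in the same day as Graphics, which can't be before day 2, so Chem is at least day 2; Chem must be in the same day as Graphics, which can't be after day 7, so Chem is at most day 7.
Chem at day 2 is achievable: Chem in day 2, OS in day 3, Robotics in day 5, Graphics in day 2, Logic in day 1, Topology in day 1, Calculus in day 6, Algebra in day 4, Physics in day 3.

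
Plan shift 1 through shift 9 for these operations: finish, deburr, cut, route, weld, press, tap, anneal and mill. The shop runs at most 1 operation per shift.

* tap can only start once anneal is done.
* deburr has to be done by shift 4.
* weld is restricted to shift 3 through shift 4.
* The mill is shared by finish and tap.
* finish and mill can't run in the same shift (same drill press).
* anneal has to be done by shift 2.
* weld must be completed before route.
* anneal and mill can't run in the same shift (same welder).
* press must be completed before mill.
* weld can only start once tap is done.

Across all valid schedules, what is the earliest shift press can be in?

shift 5

Downstream work caps press at shift 8.
press at shift 5 is achievable: anneal in shift 1; finish in shift 8; tap in shift 2; weld in shift 3; cut in shift 9; route in shift 6; deburr in shift 4; mill in shift 7; press in shift 5.
Nothing earlier works — the conflict and capacity constraints rule out every shift before shift 5.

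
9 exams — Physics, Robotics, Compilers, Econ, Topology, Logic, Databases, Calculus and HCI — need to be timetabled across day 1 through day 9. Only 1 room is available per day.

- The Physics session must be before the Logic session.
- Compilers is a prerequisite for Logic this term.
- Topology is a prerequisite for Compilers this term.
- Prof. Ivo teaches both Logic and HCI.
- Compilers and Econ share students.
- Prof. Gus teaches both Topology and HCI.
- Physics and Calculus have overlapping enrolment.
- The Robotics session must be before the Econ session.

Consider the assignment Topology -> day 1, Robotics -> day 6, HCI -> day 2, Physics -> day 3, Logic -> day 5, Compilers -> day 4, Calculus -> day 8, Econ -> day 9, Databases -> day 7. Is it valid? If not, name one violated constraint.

Yes

The Robotics session must be before the Econ session — holds.
The Physics session must be before the Logic session — holds.
Compilers is a prerequisite for Logic this term — holds.
Topology is a prerequisite for Compilers this term — holds.
Only 1 room is available per day — holds.
Prof. Ivo teaches both Logic and HCI — holds.
Compilers and Econ share students — holds.
Physics and Calculus have overlapping enrolment — holds.
Prof. Gus teaches both Topology and HCI — holds.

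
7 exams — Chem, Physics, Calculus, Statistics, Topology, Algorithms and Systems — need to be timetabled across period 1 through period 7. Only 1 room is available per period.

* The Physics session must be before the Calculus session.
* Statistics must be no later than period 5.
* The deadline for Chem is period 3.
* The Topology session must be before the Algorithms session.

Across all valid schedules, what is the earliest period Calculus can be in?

Precedence pushes Calculus to at least period 2.
Calculus at period 2 is achievable: Algorithms in period 6, Systems in period 7, Calculus in period 2, Statistics in period 4, Topology in period 5, Physics in period 1, Chem in period 3.

period 2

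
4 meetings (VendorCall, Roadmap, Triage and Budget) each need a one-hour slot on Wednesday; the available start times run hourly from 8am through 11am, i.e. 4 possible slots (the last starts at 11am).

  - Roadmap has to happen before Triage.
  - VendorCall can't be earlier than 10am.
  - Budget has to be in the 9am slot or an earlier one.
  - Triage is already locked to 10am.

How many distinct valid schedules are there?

8

Splitting on VendorCall: it can be 10am (4), 11am (4). Listing each branch's schedules as (Roadmap, Triage, Budget):
VendorCall=10am: (8am,10am,8am) (8am,10am,9am) (9am,10am,8am) (9am,10am,9am) — 4.
VendorCall=11am: (8am,10am,8am) (8am,10am,9am) (9am,10am,8am) (9am,10am,9am) — 4.
Summing: 4 + 4 = 8.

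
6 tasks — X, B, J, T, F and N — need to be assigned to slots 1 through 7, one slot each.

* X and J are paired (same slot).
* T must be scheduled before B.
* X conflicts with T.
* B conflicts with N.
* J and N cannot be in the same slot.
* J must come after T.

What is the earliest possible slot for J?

Precedence pushes J to at least 2.
J at 2 is achievable: T -> 1, X -> 2, J -> 2, N -> 1, F -> 1, B -> 2.

2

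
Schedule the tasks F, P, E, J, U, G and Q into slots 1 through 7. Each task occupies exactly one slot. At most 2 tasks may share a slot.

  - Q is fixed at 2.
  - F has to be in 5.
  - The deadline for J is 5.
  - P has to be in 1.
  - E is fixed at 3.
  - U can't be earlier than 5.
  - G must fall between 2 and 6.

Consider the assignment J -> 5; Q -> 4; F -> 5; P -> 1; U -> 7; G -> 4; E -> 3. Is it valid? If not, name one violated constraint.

The deadline for J is 5 — holds.
G must fall between 2 and 6 — holds.
U can't be earlier than 5 — holds.
E is fixed at 3 — holds.
Q is fixed at 2 — violated.
F has to be in 5 — holds.
At most 2 tasks may share a slot — holds.
P has to be in 1 — holds.

Invalid. Q is fixed at 2.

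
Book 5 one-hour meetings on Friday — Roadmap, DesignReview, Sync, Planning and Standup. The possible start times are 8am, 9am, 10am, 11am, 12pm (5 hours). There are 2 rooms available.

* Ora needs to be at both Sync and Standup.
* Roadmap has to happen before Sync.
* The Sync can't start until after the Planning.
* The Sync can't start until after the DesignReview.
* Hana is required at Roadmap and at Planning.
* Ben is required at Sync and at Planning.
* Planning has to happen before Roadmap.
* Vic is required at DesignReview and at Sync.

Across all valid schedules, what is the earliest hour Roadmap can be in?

9am

Precedence pushes Roadmap to at least 9am; downstream work caps Roadmap at 11am.
Roadmap at 9am is achievable: Planning -> 8am, Roadmap -> 9am, Sync -> 10am, Standup -> 9am, DesignReview -> 8am.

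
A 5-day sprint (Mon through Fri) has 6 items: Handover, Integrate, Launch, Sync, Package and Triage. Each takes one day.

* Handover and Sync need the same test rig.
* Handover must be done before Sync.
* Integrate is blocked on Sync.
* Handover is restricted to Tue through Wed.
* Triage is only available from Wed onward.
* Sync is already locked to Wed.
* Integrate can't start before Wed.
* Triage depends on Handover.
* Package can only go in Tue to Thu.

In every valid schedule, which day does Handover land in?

Tue

Handover's window is Tue–Wed.
Sync is fixed at Wed, and Handover can't share a day with Sync.
So Handover must be Tue.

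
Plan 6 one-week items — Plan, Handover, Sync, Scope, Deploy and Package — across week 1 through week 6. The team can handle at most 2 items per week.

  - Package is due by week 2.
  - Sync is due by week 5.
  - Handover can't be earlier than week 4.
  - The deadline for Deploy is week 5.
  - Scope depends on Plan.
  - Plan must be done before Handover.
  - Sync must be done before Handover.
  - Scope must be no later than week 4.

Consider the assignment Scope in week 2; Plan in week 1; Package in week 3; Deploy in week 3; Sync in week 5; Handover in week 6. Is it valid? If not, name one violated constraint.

No — it violates: Package is due by week 2

The team can handle at most 2 items per week — holds.
Package is due by week 2 — violated.
Plan must be done before Handover — holds.
Scope depends on Plan — holds.
The deadline for Deploy is week 5 — holds.
Sync must be done before Handover — holds.
Handover can't be earlier than week 4 — holds.
Scope must be no later than week 4 — holds.
Sync is due by week 5 — holds.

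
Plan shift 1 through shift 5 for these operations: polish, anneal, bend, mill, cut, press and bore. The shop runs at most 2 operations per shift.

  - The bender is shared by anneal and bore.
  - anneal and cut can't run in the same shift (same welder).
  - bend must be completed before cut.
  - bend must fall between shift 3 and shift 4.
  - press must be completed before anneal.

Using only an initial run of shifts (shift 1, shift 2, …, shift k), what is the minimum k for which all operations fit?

The precedence chain requires at least 2 distinct shifts.
With at most 2 per shift and 7 operations, at least 4 shifts are needed.
Propagating the time windows through the other constraints, cut can't land before shift 4, so the schedule must run through at least shift 4.
4 works (last occupied shift: shift 4): for example bend -> shift 3, bore -> shift 3, mill -> shift 2, polish -> shift 1, press -> shift 1, anneal -> shift 2, cut -> shift 4.

4 shifts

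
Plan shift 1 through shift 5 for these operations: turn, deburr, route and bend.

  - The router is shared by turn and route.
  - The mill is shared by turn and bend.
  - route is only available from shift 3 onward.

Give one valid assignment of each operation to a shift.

turn in shift 1; route in shift 3; deburr in shift 1; bend in shift 2

Checking: turn(shift 1) != route(shift 3); turn(shift 1) != bend(shift 2); route=shift 3 in [shift 3,shift 5].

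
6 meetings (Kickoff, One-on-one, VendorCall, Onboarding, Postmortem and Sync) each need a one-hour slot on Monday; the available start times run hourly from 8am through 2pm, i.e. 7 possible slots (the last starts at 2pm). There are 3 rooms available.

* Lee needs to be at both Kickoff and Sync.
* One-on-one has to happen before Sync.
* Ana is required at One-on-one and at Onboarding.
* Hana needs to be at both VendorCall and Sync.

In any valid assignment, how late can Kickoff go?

2pm

Kickoff at 2pm is achievable: Kickoff=2pm; Postmortem=8am; One-on-one=8am; VendorCall=8am; Sync=9am; Onboarding=9am.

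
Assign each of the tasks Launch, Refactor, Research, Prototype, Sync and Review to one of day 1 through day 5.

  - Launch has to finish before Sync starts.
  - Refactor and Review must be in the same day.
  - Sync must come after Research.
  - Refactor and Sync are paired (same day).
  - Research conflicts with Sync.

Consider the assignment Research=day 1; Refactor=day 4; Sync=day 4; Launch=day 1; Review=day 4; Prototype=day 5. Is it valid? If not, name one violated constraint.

Yes, all constraints hold

Sync must come after Research — holds.
Refactor and Review must be in the same day — holds.
Launch has to finish before Sync starts — holds.
Research conflicts with Sync — holds.
Refactor and Sync are paired (same day) — holds.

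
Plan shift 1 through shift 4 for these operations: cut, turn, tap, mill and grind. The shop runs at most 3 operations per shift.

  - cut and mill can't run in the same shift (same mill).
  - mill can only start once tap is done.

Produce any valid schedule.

cut=shift 1, mill=shift 2, turn=shift 1, tap=shift 1, grind=shift 2

Checking: tap(shift 1) before mill(shift 2); cut(shift 1) != mill(shift 2); max 3 per shift (cap 3).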